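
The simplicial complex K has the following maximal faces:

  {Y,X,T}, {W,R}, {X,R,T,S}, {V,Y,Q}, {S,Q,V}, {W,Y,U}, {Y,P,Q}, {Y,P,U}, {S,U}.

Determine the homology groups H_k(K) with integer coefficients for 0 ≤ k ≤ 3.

K has 10 vertices, 21 edges, 10 triangles, 1 3-simplex.
rank ∂_0 = 0, rank ∂_1 = 9 ⇒ b_0 = 10 − 0 − 9 = 1; all invariant factors of ∂_1 are 1 so no torsion. So H_0 = Z.
rank ∂_1 = 9, rank ∂_2 = 9 ⇒ b_1 = 21 − 9 − 9 = 3; all invariant factors of ∂_2 are 1 so no torsion. So H_1 = Z^3.
rank ∂_2 = 9, rank ∂_3 = 1 ⇒ b_2 = 10 − 9 − 1 = 0; all invariant factors of ∂_3 are 1 so no torsion. So H_2 = 0.
rank ∂_3 = 1, rank ∂_4 = 0 ⇒ b_3 = 1 − 1 − 0 = 0. So H_3 = 0.

H_0 = Z,  H_1 = Z^3,  H_2 = 0,  H_3 = 0.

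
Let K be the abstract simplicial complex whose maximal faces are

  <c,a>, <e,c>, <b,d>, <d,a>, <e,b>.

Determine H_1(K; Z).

H_1 = Z.

Order the vertices as a < b < c < d < e. Listing each simplex with vertices in this order, K has dimension 1 with simplices:

  0-simplices (5): a, b, c, d, e
  1-simplices (5): ac, ad, bd, be, ce

giving chain groups C_0 ≅ Z^5, C_1 ≅ Z^5.

∂_1: C_1 → C_0 is given by ∂[p,q] = [q] − [p]. For instance
  ∂ad = d − a.
The 5×5 boundary matrix has rank 4 and Smith normal form diag(1,1,1,1).

Computing H_k = (kernel of ∂_k) / (image of ∂_{k+1}):

  H_1: rank ker ∂_1 − rank ∂_2 = (5 − 4) − 0 = 1, and there is no ∂_2, so H_1 = Z.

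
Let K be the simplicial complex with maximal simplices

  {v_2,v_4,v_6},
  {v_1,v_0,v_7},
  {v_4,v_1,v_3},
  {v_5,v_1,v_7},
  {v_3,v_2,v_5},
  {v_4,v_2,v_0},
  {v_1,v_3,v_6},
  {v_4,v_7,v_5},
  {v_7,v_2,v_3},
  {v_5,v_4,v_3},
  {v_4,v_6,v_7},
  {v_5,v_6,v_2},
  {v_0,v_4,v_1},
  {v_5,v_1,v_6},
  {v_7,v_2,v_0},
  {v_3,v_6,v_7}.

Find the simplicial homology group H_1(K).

K has 8 vertices, 24 edges, 16 triangles.
rank ∂_1 = 7, rank ∂_2 = 15 ⇒ b_1 = 24 − 7 − 15 = 2; all invariant factors of ∂_2 are 1 so no torsion. So H_1 = Z^2.

H_1 = Z^2.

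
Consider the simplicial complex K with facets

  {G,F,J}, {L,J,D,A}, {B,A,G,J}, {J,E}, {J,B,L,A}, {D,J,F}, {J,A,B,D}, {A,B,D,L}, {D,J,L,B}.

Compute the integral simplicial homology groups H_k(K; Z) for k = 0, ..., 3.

Fix the vertex order A < B < D < E < F < G < J < L and write every simplex with vertices in increasing order. Then dim K = 3 and the simplices of K are:

  0-simplices (8): A, B, D, E, F, G, J, L
  1-simplices (17): AB, AD, AG, AJ, AL, BD, BG, BJ, BL, DF, DJ, DL, EJ, FG, FJ, GJ, JL
  2-simplices (15): ABD, ABG, ABJ, ABL, ADJ, ADL, AGJ, AJL, BDJ, BDL, BGJ, BJL, DFJ, DJL, FGJ
  3-simplices (6): ABDJ, ABDL, ABGJ, ABJL, ADJL, BDJL

giving chain groups C_0 ≅ Z^8, C_1 ≅ Z^17, C_2 ≅ Z^15, C_3 ≅ Z^6.

The boundary map ∂_1: C_1 → C_0 is given by ∂[p,q] = [q] − [p].
The 8×17 boundary matrix has rank 7 and Smith normal form diag(1,1,1,1,1,1,1).

Boundary ∂_2: C_2 → C_1 acts by ∂[p,q,r] = [q,r] − [p,r] + [p,q]. For instance
  ∂BJL = JL − BL + BJ,
  ∂ADJ = DJ − AJ + AD.
The resulting 17×15 matrix has rank 10, and its Smith normal form has invariant factors (1,1,1,1,1,1,1,1,1,1).

The boundary map ∂_3: C_3 → C_2 sends each 3-simplex σ to the alternating sum Σ_i (−1)^i (σ with its i-th vertex removed). For instance
  ∂BDJL = DJL − BJL + BDL − BDJ,
  ∂ABJL = BJL − AJL + ABL − ABJ.
This gives a 15×6 integer matrix of rank 5; reducing to Smith normal form yields diagonal entries (1,1,1,1,1).

Now H_k = ker ∂_k / im ∂_{k+1}, so:

  H_0: rank C_0 − rank ∂_1 = 8 − 7 = 1, and the invariant factors of ∂_1 are all 1, so H_0 ≅ Z.
  H_1: rank ker ∂_1 − rank ∂_2 = (17 − 7) − 10 = 0, and the invariant factors of ∂_2 are all 1, so H_1 ≅ 0.
  H_2: rank ker ∂_2 − rank ∂_3 = (15 − 10) − 5 = 0, and the invariant factors of ∂_3 are all 1, so H_2 ≅ 0.
  H_3: rank ker ∂_3 − rank ∂_4 = (6 − 5) − 0 = 1, and there is no ∂_4, so H_3 ≅ Z.

H_0 = Z,  H_1 = 0,  H_2 = 0,  H_3 = Z.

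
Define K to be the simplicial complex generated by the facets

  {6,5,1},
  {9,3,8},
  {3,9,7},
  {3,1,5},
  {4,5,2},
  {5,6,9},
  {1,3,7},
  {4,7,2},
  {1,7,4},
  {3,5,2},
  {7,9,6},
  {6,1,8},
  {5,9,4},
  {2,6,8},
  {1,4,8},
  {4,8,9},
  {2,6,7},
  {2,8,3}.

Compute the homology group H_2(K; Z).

Take the total order 1 < 2 < 3 < 4 < 5 < 6 < 7 < 8 < 9 on the vertex set. Then K (dimension 2) consists of the simplices:

  0-simplices (9): [1], [2], [3], [4], [5], [6], [7], [8], [9]
  1-simplices (27): (27 of them)
  2-simplices (18): [1,3,5], [1,3,7], [1,4,7], [1,4,8], [1,5,6], [1,6,8], [2,3,5], [2,3,8], [2,4,5], [2,4,7], [2,6,7], [2,6,8], [3,7,9], [3,8,9], [4,5,9], [4,8,9], [5,6,9], [6,7,9]

so the chain groups are C_0 ≅ Z^9, C_1 ≅ Z^27, C_2 ≅ Z^18.

∂_1: C_1 → C_0 maps an edge to its endpoints' difference, ∂[p,q] = q − p. For instance
  ∂[6,9] = [9] − [6].
The 9×27 boundary matrix has rank 8 and Smith normal form diag(1,1,1,1,1,1,1,1).

Boundary ∂_2: C_2 → C_1 maps a triangle to the signed sum of its edges. For instance
  ∂[4,8,9] = [8,9] − [4,9] + [4,8],
  ∂[4,5,9] = [5,9] − [4,9] + [4,5].
This gives a 27×18 integer matrix of rank 17; reducing to Smith normal form yields diagonal entries (1,1,1,1,1,1,1,1,1,1,1,1,1,1,1,1,1).

From H_k ≅ ker(∂_k) / im(∂_{k+1}) we obtain:

  H_2: rank ker ∂_2 − rank ∂_3 = (18 − 17) − 0 = 1, and there is no ∂_3, so H_2 = Z.

H_2 = Z.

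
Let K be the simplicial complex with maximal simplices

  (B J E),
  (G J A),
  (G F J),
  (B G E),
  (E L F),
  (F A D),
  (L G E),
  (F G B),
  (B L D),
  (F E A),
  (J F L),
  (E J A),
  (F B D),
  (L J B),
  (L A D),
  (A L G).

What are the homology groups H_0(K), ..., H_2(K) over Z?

H_0 = Z,  H_1 = Z^2,  H_2 = Z.

Order the vertices as A < B < D < E < F < G < J < L. Listing each simplex with vertices in this order, K has dimension 2 with simplices:

  0-simplices (8): A, B, D, E, F, G, J, L
  1-simplices (24): AD, AE, AF, AG, AJ, AL, BD, BE, BF, BG, BJ, BL, DF, DL, EF, EG, EJ, EL, FG, FJ, FL, GJ, GL, JL
  2-simplices (16): ADF, ADL, AEF, AEJ, AGJ, AGL, BDF, BDL, BEG, BEJ, BFG, BJL, EFL, EGL, FGJ, FJL

Hence C_0 ≅ Z^8, C_1 ≅ Z^24, C_2 ≅ Z^16.

Boundary ∂_1: C_1 → C_0 sends each edge [p,q] (with p < q) to q − p.
The resulting 8×24 matrix has rank 7, and its Smith normal form has invariant factors (1,1,1,1,1,1,1).

Boundary ∂_2: C_2 → C_1 maps a triangle to the signed sum of its edges. For instance
  ∂BJL = JL − BL + BJ,
  ∂BDL = DL − BL + BD.
This gives a 24×16 integer matrix of rank 15; reducing to Smith normal form yields diagonal entries (1,1,1,1,1,1,1,1,1,1,1,1,1,1,1).

Reading off H_k = ker ∂_k / im ∂_{k+1}:

  H_0: rank C_0 − rank ∂_1 = 8 − 7 = 1, and the invariant factors of ∂_1 are all 1, so H_0 ≅ Z.
  H_1: rank ker ∂_1 − rank ∂_2 = (24 − 7) − 15 = 2, and the invariant factors of ∂_2 are all 1, so H_1 ≅ Z^2.
  H_2: rank ker ∂_2 − rank ∂_3 = (16 − 15) − 0 = 1, and there is no ∂_3, so H_2 ≅ Z.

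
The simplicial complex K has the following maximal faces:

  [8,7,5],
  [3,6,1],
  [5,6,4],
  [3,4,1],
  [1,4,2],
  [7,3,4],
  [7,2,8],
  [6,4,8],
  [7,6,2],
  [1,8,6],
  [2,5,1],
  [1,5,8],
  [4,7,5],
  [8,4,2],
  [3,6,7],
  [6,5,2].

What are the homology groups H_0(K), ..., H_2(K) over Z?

H_0 ≅ Z,  H_1 ≅ Z^2,  H_2 ≅ Z.

Order the vertices as 1 < 2 < 3 < 4 < 5 < 6 < 7 < 8. Listing each simplex with vertices in this order, K has dimension 2 with simplices:

  0-simplices (8): [1], [2], [3], [4], [5], [6], [7], [8]
  1-simplices (24): (24 of them)
  2-simplices (16): [1,2,4], [1,2,5], [1,3,4], [1,3,6], [1,5,8], [1,6,8], [2,4,8], [2,5,6], [2,6,7], [2,7,8], [3,4,7], [3,6,7], [4,5,6], [4,5,7], [4,6,8], [5,7,8]

Hence C_0 ≅ Z^8, C_1 ≅ Z^24, C_2 ≅ Z^16.

Boundary ∂_1: C_1 → C_0 maps an edge to its endpoints' difference, ∂[p,q] = q − p.
The 8×24 boundary matrix has rank 7 and Smith normal form diag(1,1,1,1,1,1,1).

The boundary map ∂_2: C_2 → C_1 sends each 2-simplex [p,q,r] to [q,r] − [p,r] + [p,q]. For instance
  ∂[2,6,7] = [6,7] − [2,7] + [2,6],
  ∂[3,6,7] = [6,7] − [3,7] + [3,6].
The resulting 24×16 matrix has rank 15, and its Smith normal form has invariant factors (1,1,1,1,1,1,1,1,1,1,1,1,1,1,1).

Reading off H_k = ker ∂_k / im ∂_{k+1}:

  H_0: rank C_0 − rank ∂_1 = 8 − 7 = 1, and the invariant factors of ∂_1 are all 1, so H_0 ≅ Z.
  H_1: rank ker ∂_1 − rank ∂_2 = (24 − 7) − 15 = 2, and the invariant factors of ∂_2 are all 1, so H_1 ≅ Z^2.
  H_2: rank ker ∂_2 − rank ∂_3 = (16 − 15) − 0 = 1, and there is no ∂_3, so H_2 ≅ Z.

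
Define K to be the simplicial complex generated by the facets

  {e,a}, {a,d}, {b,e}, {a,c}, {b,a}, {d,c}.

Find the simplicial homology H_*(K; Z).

H_0 = Z,  H_1 = Z^2.

Order the vertices as a < b < c < d < e. Listing each simplex with vertices in this order, K has dimension 1 with simplices:

  0-simplices (5): a, b, c, d, e
  1-simplices (6): ab, ac, ad, ae, be, cd

so the chain groups are C_0 ≅ Z^5, C_1 ≅ Z^6.

Boundary ∂_1: C_1 → C_0 is given by ∂[p,q] = [q] − [p]. For instance
  ∂ab = b − a.
This gives a 5×6 integer matrix of rank 4; reducing to Smith normal form yields diagonal entries (1,1,1,1).

Reading off H_k = ker ∂_k / im ∂_{k+1}:

  H_0: rank C_0 − rank ∂_1 = 5 − 4 = 1, and the invariant factors of ∂_1 are all 1, so H_0 = Z.
  H_1: rank ker ∂_1 − rank ∂_2 = (6 − 4) − 0 = 2, and there is no ∂_2, so H_1 = Z^2.

(K is a triangulation of a wedge of 2 circles.)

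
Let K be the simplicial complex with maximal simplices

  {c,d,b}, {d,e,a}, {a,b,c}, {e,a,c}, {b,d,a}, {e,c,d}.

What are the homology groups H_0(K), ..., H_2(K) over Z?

H_0 = Z,  H_1 = 0,  H_2 = Z.

We work with the vertex ordering a < b < c < d < e. The simplices of K, each written with vertices in increasing order, are:

  0-simplices (5): a, b, c, d, e
  1-simplices (9): ab, ac, ad, ae, bc, bd, cd, ce, de
  2-simplices (6): abc, abd, ace, ade, bcd, cde

Hence C_0 ≅ Z^5, C_1 ≅ Z^9, C_2 ≅ Z^6.

The boundary map ∂_1: C_1 → C_0 is given by ∂[p,q] = [q] − [p].
The 5×9 boundary matrix has rank 4 and Smith normal form diag(1,1,1,1).

The boundary map ∂_2: C_2 → C_1 sends each 2-simplex [p,q,r] to [q,r] − [p,r] + [p,q]. For instance
  ∂ade = de − ae + ad,
  ∂ace = ce − ae + ac.
The 9×6 boundary matrix has rank 5 and Smith normal form diag(1,1,1,1,1).

Reading off H_k = ker ∂_k / im ∂_{k+1}:

  H_0: rank C_0 − rank ∂_1 = 5 − 4 = 1, and the invariant factors of ∂_1 are all 1, so H_0 ≅ Z.
  H_1: rank ker ∂_1 − rank ∂_2 = (9 − 4) − 5 = 0, and the invariant factors of ∂_2 are all 1, so H_1 ≅ 0.
  H_2: rank ker ∂_2 − rank ∂_3 = (6 − 5) − 0 = 1, and there is no ∂_3, so H_2 ≅ Z.

(K is a triangulation of the 2-sphere S^2.)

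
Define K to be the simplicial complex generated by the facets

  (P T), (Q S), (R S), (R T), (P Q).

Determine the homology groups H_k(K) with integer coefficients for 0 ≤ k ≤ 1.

H_0 = Z,  H_1 = Z.

We work with the vertex ordering P < Q < R < S < T. The simplices of K, each written with vertices in increasing order, are:

  0-simplices (5): P, Q, R, S, T
  1-simplices (5): PQ, PT, QS, RS, RT

giving chain groups C_0 ≅ Z^5, C_1 ≅ Z^5.

The boundary map ∂_1: C_1 → C_0 maps an edge to its endpoints' difference, ∂[p,q] = q − p.
As a 5×5 matrix over Z this has rank 4, with invariant factors (1,1,1,1).

Computing H_k = (kernel of ∂_k) / (image of ∂_{k+1}):

  H_0: rank C_0 − rank ∂_1 = 5 − 4 = 1, and the invariant factors of ∂_1 are all 1, so H_0 ≅ Z.
  H_1: rank ker ∂_1 − rank ∂_2 = (5 − 4) − 0 = 1, and there is no ∂_2, so H_1 ≅ Z.

As a check, the Euler characteristic is 5 − 5 = 0, which agrees with 1 − 1 = 0.
(K is a triangulation of the circle S^1.)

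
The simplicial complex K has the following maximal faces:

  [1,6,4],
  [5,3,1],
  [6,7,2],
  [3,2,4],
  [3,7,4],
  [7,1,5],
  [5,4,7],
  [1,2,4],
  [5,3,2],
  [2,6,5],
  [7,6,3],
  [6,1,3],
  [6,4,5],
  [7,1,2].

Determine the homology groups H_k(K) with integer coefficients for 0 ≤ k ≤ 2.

Order the vertices as 1 < 2 < 3 < 4 < 5 < 6 < 7. Listing each simplex with vertices in this order, K has dimension 2 with simplices:

  0-simplices (7): [1], [2], [3], [4], [5], [6], [7]
  1-simplices (21): [1,2], [1,3], [1,4], [1,5], [1,6], [1,7], [2,3], [2,4], [2,5], [2,6], [2,7], [3,4], [3,5], [3,6], [3,7], [4,5], [4,6], [4,7], [5,6], [5,7], [6,7]
  2-simplices (14): [1,2,4], [1,2,7], [1,3,5], [1,3,6], [1,4,6], [1,5,7], [2,3,4], [2,3,5], [2,5,6], [2,6,7], [3,4,7], [3,6,7], [4,5,6], [4,5,7]

Hence C_0 ≅ Z^7, C_1 ≅ Z^21, C_2 ≅ Z^14.

∂_1: C_1 → C_0 maps an edge to its endpoints' difference, ∂[p,q] = q − p. For instance
  ∂[3,5] = [5] − [3].
The resulting 7×21 matrix has rank 6, and its Smith normal form has invariant factors (1,1,1,1,1,1).

∂_2: C_2 → C_1 sends each 2-simplex [p,q,r] to [q,r] − [p,r] + [p,q]. For instance
  ∂[3,6,7] = [6,7] − [3,7] + [3,6],
  ∂[2,5,6] = [5,6] − [2,6] + [2,5].
The resulting 21×14 matrix has rank 13, and its Smith normal form has invariant factors (1,1,1,1,1,1,1,1,1,1,1,1,1).

Reading off H_k = ker ∂_k / im ∂_{k+1}:

  H_0: rank C_0 − rank ∂_1 = 7 − 6 = 1, and the invariant factors of ∂_1 are all 1, so H_0 ≅ Z.
  H_1: rank ker ∂_1 − rank ∂_2 = (21 − 6) − 13 = 2, and the invariant factors of ∂_2 are all 1, so H_1 ≅ Z^2.
  H_2: rank ker ∂_2 − rank ∂_3 = (14 − 13) − 0 = 1, and there is no ∂_3, so H_2 ≅ Z.

As a check, the Euler characteristic is 7 − 21 + 14 = 0, which agrees with 1 − 2 + 1 = 0.
(K is a triangulation of the torus T^2.)

H_0 ≅ Z,  H_1 ≅ Z^2,  H_2 ≅ Z.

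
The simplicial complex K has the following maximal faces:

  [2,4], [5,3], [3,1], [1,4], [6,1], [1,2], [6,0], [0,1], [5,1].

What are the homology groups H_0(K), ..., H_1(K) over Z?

Take the total order 0 < 1 < 2 < 3 < 4 < 5 < 6 on the vertex set. Then K (dimension 1) consists of the simplices:

  0-simplices (7): [0], [1], [2], [3], [4], [5], [6]
  1-simplices (9): [0,1], [0,6], [1,2], [1,3], [1,4], [1,5], [1,6], [2,4], [3,5]

giving chain groups C_0 ≅ Z^7, C_1 ≅ Z^9.

Boundary ∂_1: C_1 → C_0 maps an edge to its endpoints' difference, ∂[p,q] = q − p.
As a 7×9 matrix over Z this has rank 6, with invariant factors (1,1,1,1,1,1).

Reading off H_k = ker ∂_k / im ∂_{k+1}:

  H_0: rank C_0 − rank ∂_1 = 7 − 6 = 1, and the invariant factors of ∂_1 are all 1, so H_0 = Z.
  H_1: rank ker ∂_1 − rank ∂_2 = (9 − 6) − 0 = 3, and there is no ∂_2, so H_1 = Z^3.

As a check, the Euler characteristic is 7 − 9 = -2, which agrees with 1 − 3 = -2.

H_0 = Z,  H_1 = Z^3.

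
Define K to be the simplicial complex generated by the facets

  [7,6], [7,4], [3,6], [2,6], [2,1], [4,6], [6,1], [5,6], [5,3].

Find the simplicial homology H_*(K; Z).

H_0 ≅ Z,  H_1 ≅ Z^3.

Order the vertices as 1 < 2 < 3 < 4 < 5 < 6 < 7. Listing each simplex with vertices in this order, K has dimension 1 with simplices:

  0-simplices (7): [1], [2], [3], [4], [5], [6], [7]
  1-simplices (9): [1,2], [1,6], [2,6], [3,5], [3,6], [4,6], [4,7], [5,6], [6,7]

Hence C_0 ≅ Z^7, C_1 ≅ Z^9.

Boundary ∂_1: C_1 → C_0 maps an edge to its endpoints' difference, ∂[p,q] = q − p.
The resulting 7×9 matrix has rank 6, and its Smith normal form has invariant factors (1,1,1,1,1,1).

Computing H_k = (kernel of ∂_k) / (image of ∂_{k+1}):

  H_0: rank C_0 − rank ∂_1 = 7 − 6 = 1, and the invariant factors of ∂_1 are all 1, so H_0 = Z.
  H_1: rank ker ∂_1 − rank ∂_2 = (9 − 6) − 0 = 3, and there is no ∂_2, so H_1 = Z^3.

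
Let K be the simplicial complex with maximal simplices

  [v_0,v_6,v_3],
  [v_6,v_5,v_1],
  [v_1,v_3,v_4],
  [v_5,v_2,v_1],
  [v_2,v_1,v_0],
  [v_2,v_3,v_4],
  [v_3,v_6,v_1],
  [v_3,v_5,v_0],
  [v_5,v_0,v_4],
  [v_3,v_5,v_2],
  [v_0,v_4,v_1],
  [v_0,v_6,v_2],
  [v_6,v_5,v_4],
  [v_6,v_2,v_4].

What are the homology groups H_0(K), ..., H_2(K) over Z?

H_0 = Z,  H_1 = Z^2,  H_2 = Z.

Fix the vertex order v_0 < v_1 < v_2 < v_3 < v_4 < v_5 < v_6 and write every simplex with vertices in increasing order. Then dim K = 2 and the simplices of K are:

  0-simplices (7): [v_0], [v_1], [v_2], [v_3], [v_4], [v_5], [v_6]
  1-simplices (21): (21 of them)
  2-simplices (14): (14 of them)

Hence C_0 ≅ Z^7, C_1 ≅ Z^21, C_2 ≅ Z^14.

The boundary map ∂_1: C_1 → C_0 is given by ∂[p,q] = [q] − [p].
As a 7×21 matrix over Z this has rank 6, with invariant factors (1,1,1,1,1,1).

∂_2: C_2 → C_1 maps a triangle to the signed sum of its edges. For instance
  ∂[v_0,v_1,v_2] = [v_1,v_2] − [v_0,v_2] + [v_0,v_1],
  ∂[v_0,v_2,v_6] = [v_2,v_6] − [v_0,v_6] + [v_0,v_2].
The 21×14 boundary matrix has rank 13 and Smith normal form diag(1,1,1,1,1,1,1,1,1,1,1,1,1).

Reading off H_k = ker ∂_k / im ∂_{k+1}:

  H_0: rank C_0 − rank ∂_1 = 7 − 6 = 1, and the invariant factors of ∂_1 are all 1, so H_0 ≅ Z.
  H_1: rank ker ∂_1 − rank ∂_2 = (21 − 6) − 13 = 2, and the invariant factors of ∂_2 are all 1, so H_1 ≅ Z^2.
  H_2: rank ker ∂_2 − rank ∂_3 = (14 − 13) − 0 = 1, and there is no ∂_3, so H_2 ≅ Z.

As a check, the Euler characteristic is 7 − 21 + 14 = 0, which agrees with 1 − 2 + 1 = 0.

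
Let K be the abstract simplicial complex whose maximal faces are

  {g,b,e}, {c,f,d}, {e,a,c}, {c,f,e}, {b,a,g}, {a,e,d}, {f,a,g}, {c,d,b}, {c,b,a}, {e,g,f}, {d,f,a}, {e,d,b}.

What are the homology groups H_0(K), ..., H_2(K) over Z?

We work with the vertex ordering a < b < c < d < e < f < g. The simplices of K, each written with vertices in increasing order, are:

  0-simplices (7): a, b, c, d, e, f, g
  1-simplices (18): ab, ac, ad, ae, af, ag, bc, bd, be, bg, cd, ce, cf, de, df, ef, eg, fg
  2-simplices (12): abc, abg, ace, ade, adf, afg, bcd, bde, beg, cdf, cef, efg

so the chain groups are C_0 ≅ Z^7, C_1 ≅ Z^18, C_2 ≅ Z^12.

The boundary map ∂_1: C_1 → C_0 maps an edge to its endpoints' difference, ∂[p,q] = q − p.
The resulting 7×18 matrix has rank 6, and its Smith normal form has invariant factors (1,1,1,1,1,1).

∂_2: C_2 → C_1 maps a triangle to the signed sum of its edges. For instance
  ∂abc = bc − ac + ab,
  ∂efg = fg − eg + ef.
As a 18×12 matrix over Z this has rank 12, with invariant factors (1,1,1,1,1,1,1,1,1,1,1,2).

Now H_k = ker ∂_k / im ∂_{k+1}, so:

  H_0: rank C_0 − rank ∂_1 = 7 − 6 = 1, and the invariant factors of ∂_1 are all 1, so H_0 = Z.
  H_1: rank ker ∂_1 − rank ∂_2 = (18 − 6) − 12 = 0, and ∂_2 has invariant factor 2 > 1, so H_1 = Z/2.
  H_2: rank ker ∂_2 − rank ∂_3 = (12 − 12) − 0 = 0, and there is no ∂_3, so H_2 = 0.

(K is a triangulation of the real projective plane RP^2.)

H_0 ≅ Z,  H_1 ≅ Z/2,  H_2 = 0.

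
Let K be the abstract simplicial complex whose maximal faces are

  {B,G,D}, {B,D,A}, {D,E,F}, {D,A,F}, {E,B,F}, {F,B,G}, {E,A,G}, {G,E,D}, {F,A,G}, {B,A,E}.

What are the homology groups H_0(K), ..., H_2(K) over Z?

We work with the vertex ordering A < B < D < E < F < G. The simplices of K, each written with vertices in increasing order, are:

  0-simplices (6): A, B, D, E, F, G
  1-simplices (15): AB, AD, AE, AF, AG, BD, BE, BF, BG, DE, DF, DG, EF, EG, FG
  2-simplices (10): ABD, ABE, ADF, AEG, AFG, BDG, BEF, BFG, DEF, DEG

so the chain groups are C_0 ≅ Z^6, C_1 ≅ Z^15, C_2 ≅ Z^10.

∂_1: C_1 → C_0 maps an edge to its endpoints' difference, ∂[p,q] = q − p.
As a 6×15 matrix over Z this has rank 5, with invariant factors (1,1,1,1,1).

∂_2: C_2 → C_1 sends each 2-simplex [p,q,r] to [q,r] − [p,r] + [p,q]. For instance
  ∂ADF = DF − AF + AD,
  ∂DEF = EF − DF + DE.
The 15×10 boundary matrix has rank 10 and Smith normal form diag(1,1,1,1,1,1,1,1,1,2).

Reading off H_k = ker ∂_k / im ∂_{k+1}:

  H_0: rank C_0 − rank ∂_1 = 6 − 5 = 1, and the invariant factors of ∂_1 are all 1, so H_0 ≅ Z.
  H_1: rank ker ∂_1 − rank ∂_2 = (15 − 5) − 10 = 0, and ∂_2 has invariant factor 2 > 1, so H_1 ≅ Z/2Z.
  H_2: rank ker ∂_2 − rank ∂_3 = (10 − 10) − 0 = 0, and there is no ∂_3, so H_2 ≅ 0.

H_0 ≅ Z,  H_1 ≅ Z/2Z,  H_2 = 0.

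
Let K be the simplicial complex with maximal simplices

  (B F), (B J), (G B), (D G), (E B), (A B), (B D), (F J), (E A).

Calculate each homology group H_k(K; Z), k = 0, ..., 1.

Take the total order A < B < D < E < F < G < J on the vertex set. Then K (dimension 1) consists of the simplices:

  0-simplices (7): A, B, D, E, F, G, J
  1-simplices (9): AB, AE, BD, BE, BF, BG, BJ, DG, FJ

so the chain groups are C_0 ≅ Z^7, C_1 ≅ Z^9.

Boundary ∂_1: C_1 → C_0 sends each edge [p,q] (with p < q) to q − p.
As a 7×9 matrix over Z this has rank 6, with invariant factors (1,1,1,1,1,1).

Computing H_k = (kernel of ∂_k) / (image of ∂_{k+1}):

  H_0: rank C_0 − rank ∂_1 = 7 − 6 = 1, and the invariant factors of ∂_1 are all 1, so H_0 ≅ Z.
  H_1: rank ker ∂_1 − rank ∂_2 = (9 − 6) − 0 = 3, and there is no ∂_2, so H_1 ≅ Z^3.

H_0 = Z,  H_1 = Z^3.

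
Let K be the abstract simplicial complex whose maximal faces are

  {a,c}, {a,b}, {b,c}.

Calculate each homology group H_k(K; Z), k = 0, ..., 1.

H_0 ≅ Z,  H_1 ≅ Z.

Take the total order a < b < c on the vertex set. Then K (dimension 1) consists of the simplices:

  0-simplices (3): a, b, c
  1-simplices (3): ab, ac, bc

giving chain groups C_0 ≅ Z^3, C_1 ≅ Z^3.

∂_1: C_1 → C_0 maps an edge to its endpoints' difference, ∂[p,q] = q − p. For instance
  ∂ac = c − a.
This gives a 3×3 integer matrix of rank 2; reducing to Smith normal form yields diagonal entries (1,1).

From H_k ≅ ker(∂_k) / im(∂_{k+1}) we obtain:

  H_0: rank C_0 − rank ∂_1 = 3 − 2 = 1, and the invariant factors of ∂_1 are all 1, so H_0 ≅ Z.
  H_1: rank ker ∂_1 − rank ∂_2 = (3 − 2) − 0 = 1, and there is no ∂_2, so H_1 ≅ Z.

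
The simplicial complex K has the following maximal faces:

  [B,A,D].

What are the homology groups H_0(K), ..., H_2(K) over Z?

We work with the vertex ordering A < B < D. The simplices of K, each written with vertices in increasing order, are:

  0-simplices (3): A, B, D
  1-simplices (3): AB, AD, BD
  2-simplices (1): ABD

so the chain groups are C_0 ≅ Z^3, C_1 ≅ Z^3, C_2 ≅ Z^1.

∂_1: C_1 → C_0 maps an edge to its endpoints' difference, ∂[p,q] = q − p. For instance
  ∂AB = B − A.
This gives a 3×3 integer matrix of rank 2; reducing to Smith normal form yields diagonal entries (1,1).

Boundary ∂_2: C_2 → C_1 sends each 2-simplex [p,q,r] to [q,r] − [p,r] + [p,q]. For instance
  ∂ABD = BD − AD + AB.
This gives a 3×1 integer matrix of rank 1; reducing to Smith normal form yields diagonal entries (1).

From H_k ≅ ker(∂_k) / im(∂_{k+1}) we obtain:

  H_0: rank C_0 − rank ∂_1 = 3 − 2 = 1, and the invariant factors of ∂_1 are all 1, so H_0 ≅ Z.
  H_1: rank ker ∂_1 − rank ∂_2 = (3 − 2) − 1 = 0, and the invariant factors of ∂_2 are all 1, so H_1 ≅ 0.
  H_2: rank ker ∂_2 − rank ∂_3 = (1 − 1) − 0 = 0, and there is no ∂_3, so H_2 ≅ 0.

As a check, the Euler characteristic is 3 − 3 + 1 = 1, which agrees with 1 − 0 + 0 = 1.
(K is a triangulation of the 2-simplex.)

H_0 ≅ Z,  H_1 = 0,  H_2 = 0.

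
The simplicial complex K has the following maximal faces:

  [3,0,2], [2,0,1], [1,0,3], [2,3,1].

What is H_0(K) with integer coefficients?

H_0 ≅ Z.

Take the total order 0 < 1 < 2 < 3 on the vertex set. Then K (dimension 2) consists of the simplices:

  0-simplices (4): [0], [1], [2], [3]
  1-simplices (6): [0,1], [0,2], [0,3], [1,2], [1,3], [2,3]
  2-simplices (4): [0,1,2], [0,1,3], [0,2,3], [1,2,3]

Hence C_0 ≅ Z^4, C_1 ≅ Z^6, C_2 ≅ Z^4.

∂_1: C_1 → C_0 is given by ∂[p,q] = [q] − [p]. For instance
  ∂[0,3] = [3] − [0].
The 4×6 boundary matrix has rank 3 and Smith normal form diag(1,1,1).

Boundary ∂_2: C_2 → C_1 acts by ∂[p,q,r] = [q,r] − [p,r] + [p,q]. For instance
  ∂[0,2,3] = [2,3] − [0,3] + [0,2],
  ∂[0,1,2] = [1,2] − [0,2] + [0,1].
As a 6×4 matrix over Z this has rank 3, with invariant factors (1,1,1).

Reading off H_k = ker ∂_k / im ∂_{k+1}:

  H_0: rank C_0 − rank ∂_1 = 4 − 3 = 1, and the invariant factors of ∂_1 are all 1, so H_0 ≅ Z.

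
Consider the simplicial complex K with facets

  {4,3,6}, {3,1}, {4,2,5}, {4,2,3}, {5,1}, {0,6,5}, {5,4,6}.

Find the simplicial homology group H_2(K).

Fix the vertex order 0 < 1 < 2 < 3 < 4 < 5 < 6 and write every simplex with vertices in increasing order. Then dim K = 2 and the simplices of K are:

  0-simplices (7): [0], [1], [2], [3], [4], [5], [6]
  1-simplices (12): [0,5], [0,6], [1,3], [1,5], [2,3], [2,4], [2,5], [3,4], [3,6], [4,5], [4,6], [5,6]
  2-simplices (5): [0,5,6], [2,3,4], [2,4,5], [3,4,6], [4,5,6]

Hence C_0 ≅ Z^7, C_1 ≅ Z^12, C_2 ≅ Z^5.

Boundary ∂_1: C_1 → C_0 is given by ∂[p,q] = [q] − [p].
As a 7×12 matrix over Z this has rank 6, with invariant factors (1,1,1,1,1,1).

∂_2: C_2 → C_1 maps a triangle to the signed sum of its edges. For instance
  ∂[4,5,6] = [5,6] − [4,6] + [4,5],
  ∂[0,5,6] = [5,6] − [0,6] + [0,5].
This gives a 12×5 integer matrix of rank 5; reducing to Smith normal form yields diagonal entries (1,1,1,1,1).

Reading off H_k = ker ∂_k / im ∂_{k+1}:

  H_2: rank ker ∂_2 − rank ∂_3 = (5 − 5) − 0 = 0, and there is no ∂_3, so H_2 = 0.

H_2 ≅ 0.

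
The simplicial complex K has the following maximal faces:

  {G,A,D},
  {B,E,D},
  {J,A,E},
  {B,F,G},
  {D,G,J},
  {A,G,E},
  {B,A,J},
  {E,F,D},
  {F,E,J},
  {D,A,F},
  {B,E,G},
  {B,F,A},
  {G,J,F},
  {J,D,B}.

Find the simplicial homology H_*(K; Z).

Take the total order A < B < D < E < F < G < J on the vertex set. Then K (dimension 2) consists of the simplices:

  0-simplices (7): A, B, D, E, F, G, J
  1-simplices (21): AB, AD, AE, AF, AG, AJ, BD, BE, BF, BG, BJ, DE, DF, DG, DJ, EF, EG, EJ, FG, FJ, GJ
  2-simplices (14): ABF, ABJ, ADF, ADG, AEG, AEJ, BDE, BDJ, BEG, BFG, DEF, DGJ, EFJ, FGJ

giving chain groups C_0 ≅ Z^7, C_1 ≅ Z^21, C_2 ≅ Z^14.

The boundary map ∂_1: C_1 → C_0 is given by ∂[p,q] = [q] − [p]. For instance
  ∂DF = F − D.
The resulting 7×21 matrix has rank 6, and its Smith normal form has invariant factors (1,1,1,1,1,1).

Boundary ∂_2: C_2 → C_1 sends each 2-simplex [p,q,r] to [q,r] − [p,r] + [p,q]. For instance
  ∂AEG = EG − AG + AE,
  ∂ABJ = BJ − AJ + AB.
As a 21×14 matrix over Z this has rank 13, with invariant factors (1,1,1,1,1,1,1,1,1,1,1,1,1).

Reading off H_k = ker ∂_k / im ∂_{k+1}:

  H_0: rank C_0 − rank ∂_1 = 7 − 6 = 1, and the invariant factors of ∂_1 are all 1, so H_0 ≅ Z.
  H_1: rank ker ∂_1 − rank ∂_2 = (21 − 6) − 13 = 2, and the invariant factors of ∂_2 are all 1, so H_1 ≅ Z^2.
  H_2: rank ker ∂_2 − rank ∂_3 = (14 − 13) − 0 = 1, and there is no ∂_3, so H_2 ≅ Z.

As a check, the Euler characteristic is 7 − 21 + 14 = 0, which agrees with 1 − 2 + 1 = 0.

H_0 = Z,  H_1 = Z^2,  H_2 = Z.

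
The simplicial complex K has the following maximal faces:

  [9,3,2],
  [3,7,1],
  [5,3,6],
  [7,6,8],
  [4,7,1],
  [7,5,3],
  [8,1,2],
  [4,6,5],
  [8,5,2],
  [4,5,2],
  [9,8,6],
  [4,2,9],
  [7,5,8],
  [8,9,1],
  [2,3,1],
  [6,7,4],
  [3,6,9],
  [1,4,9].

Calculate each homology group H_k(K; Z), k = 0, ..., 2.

H_0 ≅ Z,  H_1 ≅ Z ⊕ Z_2,  H_2 = 0.

We work with the vertex ordering 1 < 2 < 3 < 4 < 5 < 6 < 7 < 8 < 9. The simplices of K, each written with vertices in increasing order, are:

  0-simplices (9): [1], [2], [3], [4], [5], [6], [7], [8], [9]
  1-simplices (27): (27 of them)
  2-simplices (18): [1,2,3], [1,2,8], [1,3,7], [1,4,7], [1,4,9], [1,8,9], [2,3,9], [2,4,5], [2,4,9], [2,5,8], [3,5,6], [3,5,7], [3,6,9], [4,5,6], [4,6,7], [5,7,8], [6,7,8], [6,8,9]

Hence C_0 ≅ Z^9, C_1 ≅ Z^27, C_2 ≅ Z^18.

Boundary ∂_1: C_1 → C_0 sends each edge [p,q] (with p < q) to q − p.
The 9×27 boundary matrix has rank 8 and Smith normal form diag(1,1,1,1,1,1,1,1).

The boundary map ∂_2: C_2 → C_1 acts by ∂[p,q,r] = [q,r] − [p,r] + [p,q]. For instance
  ∂[1,2,8] = [2,8] − [1,8] + [1,2],
  ∂[2,4,9] = [4,9] − [2,9] + [2,4].
As a 27×18 matrix over Z this has rank 18, with invariant factors (1,1,1,1,1,1,1,1,1,1,1,1,1,1,1,1,1,2).

Computing H_k = (kernel of ∂_k) / (image of ∂_{k+1}):

  H_0: rank C_0 − rank ∂_1 = 9 − 8 = 1, and the invariant factors of ∂_1 are all 1, so H_0 = Z.
  H_1: rank ker ∂_1 − rank ∂_2 = (27 − 8) − 18 = 1, and ∂_2 has invariant factor 2 > 1, so H_1 = Z ⊕ Z_2.
  H_2: rank ker ∂_2 − rank ∂_3 = (18 − 18) − 0 = 0, and there is no ∂_3, so H_2 = 0.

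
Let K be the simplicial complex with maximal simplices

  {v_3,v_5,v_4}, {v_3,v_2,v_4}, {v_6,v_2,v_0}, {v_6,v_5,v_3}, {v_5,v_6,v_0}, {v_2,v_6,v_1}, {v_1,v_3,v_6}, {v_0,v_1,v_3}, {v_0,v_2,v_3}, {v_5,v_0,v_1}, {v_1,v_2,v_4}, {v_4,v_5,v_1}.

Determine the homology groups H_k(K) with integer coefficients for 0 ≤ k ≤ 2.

H_0 = Z,  H_1 = Z/2,  H_2 = 0.

Take the total order v_0 < v_1 < v_2 < v_3 < v_4 < v_5 < v_6 on the vertex set. Then K (dimension 2) consists of the simplices:

  0-simplices (7): [v_0], [v_1], [v_2], [v_3], [v_4], [v_5], [v_6]
  1-simplices (18): (18 of them)
  2-simplices (12): (12 of them)

Hence C_0 ≅ Z^7, C_1 ≅ Z^18, C_2 ≅ Z^12.

∂_1: C_1 → C_0 sends each edge [p,q] (with p < q) to q − p.
The resulting 7×18 matrix has rank 6, and its Smith normal form has invariant factors (1,1,1,1,1,1).

Boundary ∂_2: C_2 → C_1 acts by ∂[p,q,r] = [q,r] − [p,r] + [p,q]. For instance
  ∂[v_1,v_3,v_6] = [v_3,v_6] − [v_1,v_6] + [v_1,v_3],
  ∂[v_3,v_5,v_6] = [v_5,v_6] − [v_3,v_6] + [v_3,v_5].
This gives a 18×12 integer matrix of rank 12; reducing to Smith normal form yields diagonal entries (1,1,1,1,1,1,1,1,1,1,1,2).

Reading off H_k = ker ∂_k / im ∂_{k+1}:

  H_0: rank C_0 − rank ∂_1 = 7 − 6 = 1, and the invariant factors of ∂_1 are all 1, so H_0 ≅ Z.
  H_1: rank ker ∂_1 − rank ∂_2 = (18 − 6) − 12 = 0, and ∂_2 has invariant factor 2 > 1, so H_1 ≅ Z/2.
  H_2: rank ker ∂_2 − rank ∂_3 = (12 − 12) − 0 = 0, and there is no ∂_3, so H_2 ≅ 0.

(K is a triangulation of the real projective plane RP^2.)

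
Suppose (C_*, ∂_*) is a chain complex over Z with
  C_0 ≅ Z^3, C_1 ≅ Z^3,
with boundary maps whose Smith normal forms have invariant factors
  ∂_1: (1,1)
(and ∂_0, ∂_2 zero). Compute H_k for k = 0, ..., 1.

H_0: b_0 = 3 − 0 − 2 = 1; torsion from ∂_1 factors > 1: none. So H_0 = Z.
H_1: b_1 = 3 − 2 − 0 = 1; torsion from ∂_2 factors > 1: none. So H_1 = Z.

H_0 = Z,  H_1 = Z.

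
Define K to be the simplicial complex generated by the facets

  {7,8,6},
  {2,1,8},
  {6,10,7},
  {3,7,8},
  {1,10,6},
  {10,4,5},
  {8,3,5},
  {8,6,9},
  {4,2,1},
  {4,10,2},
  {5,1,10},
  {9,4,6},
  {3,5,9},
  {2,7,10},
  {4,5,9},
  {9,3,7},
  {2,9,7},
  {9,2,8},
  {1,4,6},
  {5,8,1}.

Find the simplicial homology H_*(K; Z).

H_0 = Z,  H_1 = Z ⊕ Z_2,  H_2 = 0.

Fix the vertex order 1 < 2 < 3 < 4 < 5 < 6 < 7 < 8 < 9 < 10 and write every simplex with vertices in increasing order. Then dim K = 2 and the simplices of K are:

  0-simplices (10): [1], [2], [3], [4], [5], [6], [7], [8], [9], [10]
  1-simplices (30): (30 of them)
  2-simplices (20): (20 of them)

giving chain groups C_0 ≅ Z^10, C_1 ≅ Z^30, C_2 ≅ Z^20.

Boundary ∂_1: C_1 → C_0 maps an edge to its endpoints' difference, ∂[p,q] = q − p. For instance
  ∂[4,6] = [6] − [4].
This gives a 10×30 integer matrix of rank 9; reducing to Smith normal form yields diagonal entries (1,1,1,1,1,1,1,1,1).

∂_2: C_2 → C_1 maps a triangle to the signed sum of its edges. For instance
  ∂[4,5,10] = [5,10] − [4,10] + [4,5],
  ∂[6,7,10] = [7,10] − [6,10] + [6,7].
The resulting 30×20 matrix has rank 20, and its Smith normal form has invariant factors (1,1,1,1,1,1,1,1,1,1,1,1,1,1,1,1,1,1,1,2).

Reading off H_k = ker ∂_k / im ∂_{k+1}:

  H_0: rank C_0 − rank ∂_1 = 10 − 9 = 1, and the invariant factors of ∂_1 are all 1, so H_0 ≅ Z.
  H_1: rank ker ∂_1 − rank ∂_2 = (30 − 9) − 20 = 1, and ∂_2 has invariant factor 2 > 1, so H_1 ≅ Z ⊕ Z_2.
  H_2: rank ker ∂_2 − rank ∂_3 = (20 − 20) − 0 = 0, and there is no ∂_3, so H_2 ≅ 0.

As a check, the Euler characteristic is 10 − 30 + 20 = 0, which agrees with 1 − 1 + 0 = 0.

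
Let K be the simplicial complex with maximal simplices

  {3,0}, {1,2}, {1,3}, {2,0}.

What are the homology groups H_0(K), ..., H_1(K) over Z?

Take the total order 0 < 1 < 2 < 3 on the vertex set. Then K (dimension 1) consists of the simplices:

  0-simplices (4): [0], [1], [2], [3]
  1-simplices (4): [0,2], [0,3], [1,2], [1,3]

giving chain groups C_0 ≅ Z^4, C_1 ≅ Z^4.

The boundary map ∂_1: C_1 → C_0 sends each edge [p,q] (with p < q) to q − p. For instance
  ∂[0,3] = [3] − [0].
The resulting 4×4 matrix has rank 3, and its Smith normal form has invariant factors (1,1,1).

Now H_k = ker ∂_k / im ∂_{k+1}, so:

  H_0: rank C_0 − rank ∂_1 = 4 − 3 = 1, and the invariant factors of ∂_1 are all 1, so H_0 ≅ Z.
  H_1: rank ker ∂_1 − rank ∂_2 = (4 − 3) − 0 = 1, and there is no ∂_2, so H_1 ≅ Z.

(K is a triangulation of the circle S^1.)

H_0 = Z,  H_1 = Z.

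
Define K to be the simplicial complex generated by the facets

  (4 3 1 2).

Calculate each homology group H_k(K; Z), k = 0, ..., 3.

Fix the vertex order 1 < 2 < 3 < 4 and write every simplex with vertices in increasing order. Then dim K = 3 and the simplices of K are:

  0-simplices (4): [1], [2], [3], [4]
  1-simplices (6): [1,2], [1,3], [1,4], [2,3], [2,4], [3,4]
  2-simplices (4): [1,2,3], [1,2,4], [1,3,4], [2,3,4]
  3-simplices (1): [1,2,3,4]

Hence C_0 ≅ Z^4, C_1 ≅ Z^6, C_2 ≅ Z^4, C_3 ≅ Z^1.

Boundary ∂_1: C_1 → C_0 maps an edge to its endpoints' difference, ∂[p,q] = q − p. For instance
  ∂[2,4] = [4] − [2].
The resulting 4×6 matrix has rank 3, and its Smith normal form has invariant factors (1,1,1).

The boundary map ∂_2: C_2 → C_1 acts by ∂[p,q,r] = [q,r] − [p,r] + [p,q]. For instance
  ∂[1,3,4] = [3,4] − [1,4] + [1,3],
  ∂[2,3,4] = [3,4] − [2,4] + [2,3].
The 6×4 boundary matrix has rank 3 and Smith normal form diag(1,1,1).

The boundary map ∂_3: C_3 → C_2 sends each 3-simplex σ to the alternating sum Σ_i (−1)^i (σ with its i-th vertex removed). For instance
  ∂[1,2,3,4] = [2,3,4] − [1,3,4] + [1,2,4] − [1,2,3].
The resulting 4×1 matrix has rank 1, and its Smith normal form has invariant factors (1).

Reading off H_k = ker ∂_k / im ∂_{k+1}:

  H_0: rank C_0 − rank ∂_1 = 4 − 3 = 1, and the invariant factors of ∂_1 are all 1, so H_0 = Z.
  H_1: rank ker ∂_1 − rank ∂_2 = (6 − 3) − 3 = 0, and the invariant factors of ∂_2 are all 1, so H_1 = 0.
  H_2: rank ker ∂_2 − rank ∂_3 = (4 − 3) − 1 = 0, and the invariant factors of ∂_3 are all 1, so H_2 = 0.
  H_3: rank ker ∂_3 − rank ∂_4 = (1 − 1) − 0 = 0, and there is no ∂_4, so H_3 = 0.

As a check, the Euler characteristic is 4 − 6 + 4 − 1 = 1, which agrees with 1 − 0 + 0 − 0 = 1.
(K is a triangulation of the 3-simplex.)

H_0 = Z,  H_1 = 0,  H_2 = 0,  H_3 = 0.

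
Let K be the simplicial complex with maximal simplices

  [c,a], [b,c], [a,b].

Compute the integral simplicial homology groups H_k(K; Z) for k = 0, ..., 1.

H_0 = Z,  H_1 = Z.

Order the vertices as a < b < c. Listing each simplex with vertices in this order, K has dimension 1 with simplices:

  0-simplices (3): a, b, c
  1-simplices (3): ab, ac, bc

Hence C_0 ≅ Z^3, C_1 ≅ Z^3.

The boundary map ∂_1: C_1 → C_0 sends each edge [p,q] (with p < q) to q − p.
The resulting 3×3 matrix has rank 2, and its Smith normal form has invariant factors (1,1).

Computing H_k = (kernel of ∂_k) / (image of ∂_{k+1}):

  H_0: rank C_0 − rank ∂_1 = 3 − 2 = 1, and the invariant factors of ∂_1 are all 1, so H_0 ≅ Z.
  H_1: rank ker ∂_1 − rank ∂_2 = (3 − 2) − 0 = 1, and there is no ∂_2, so H_1 ≅ Z.

(K is a triangulation of the circle S^1.)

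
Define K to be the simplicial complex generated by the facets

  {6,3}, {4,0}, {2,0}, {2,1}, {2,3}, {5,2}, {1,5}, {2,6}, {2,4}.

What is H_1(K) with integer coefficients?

K has 7 vertices, 9 edges.
rank ∂_1 = 6, rank ∂_2 = 0 ⇒ b_1 = 9 − 6 − 0 = 3. So H_1 ≅ Z^3.

H_1 = Z^3.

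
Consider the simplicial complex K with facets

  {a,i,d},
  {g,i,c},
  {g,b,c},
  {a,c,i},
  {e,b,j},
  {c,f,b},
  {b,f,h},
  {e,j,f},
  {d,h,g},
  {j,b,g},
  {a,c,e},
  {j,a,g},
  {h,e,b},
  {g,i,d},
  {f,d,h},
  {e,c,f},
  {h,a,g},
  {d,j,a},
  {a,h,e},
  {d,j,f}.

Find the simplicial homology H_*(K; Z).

H_0 ≅ Z,  H_1 ≅ Z ⊕ Z/2,  H_2 = 0.

Fix the vertex order a < b < c < d < e < f < g < h < i < j and write every simplex with vertices in increasing order. Then dim K = 2 and the simplices of K are:

  0-simplices (10): a, b, c, d, e, f, g, h, i, j
  1-simplices (30): ac, ad, ae, ag, ah, ai, aj, bc, be, bf, bg, bh, bj, ce, cf, cg, ci, df, dg, dh, di, dj, ef, eh, ej, fh, fj, gh, gi, gj
  2-simplices (20): ace, aci, adi, adj, aeh, agh, agj, bcf, bcg, beh, bej, bfh, bgj, cef, cgi, dfh, dfj, dgh, dgi, efj

Hence C_0 ≅ Z^10, C_1 ≅ Z^30, C_2 ≅ Z^20.

Boundary ∂_1: C_1 → C_0 is given by ∂[p,q] = [q] − [p]. For instance
  ∂bj = j − b.
The 10×30 boundary matrix has rank 9 and Smith normal form diag(1,1,1,1,1,1,1,1,1).

Boundary ∂_2: C_2 → C_1 acts by ∂[p,q,r] = [q,r] − [p,r] + [p,q]. For instance
  ∂bfh = fh − bh + bf,
  ∂cef = ef − cf + ce.
As a 30×20 matrix over Z this has rank 20, with invariant factors (1,1,1,1,1,1,1,1,1,1,1,1,1,1,1,1,1,1,1,2).

Computing H_k = (kernel of ∂_k) / (image of ∂_{k+1}):

  H_0: rank C_0 − rank ∂_1 = 10 − 9 = 1, and the invariant factors of ∂_1 are all 1, so H_0 = Z.
  H_1: rank ker ∂_1 − rank ∂_2 = (30 − 9) − 20 = 1, and ∂_2 has invariant factor 2 > 1, so H_1 = Z ⊕ Z/2.
  H_2: rank ker ∂_2 − rank ∂_3 = (20 − 20) − 0 = 0, and there is no ∂_3, so H_2 = 0.

(K is a triangulation of the Klein bottle.)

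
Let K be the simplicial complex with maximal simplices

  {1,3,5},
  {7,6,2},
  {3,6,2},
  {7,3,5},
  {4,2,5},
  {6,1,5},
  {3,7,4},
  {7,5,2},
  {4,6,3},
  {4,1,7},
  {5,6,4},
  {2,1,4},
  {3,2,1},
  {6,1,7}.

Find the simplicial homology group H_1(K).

Fix the vertex order 1 < 2 < 3 < 4 < 5 < 6 < 7 and write every simplex with vertices in increasing order. Then dim K = 2 and the simplices of K are:

  0-simplices (7): [1], [2], [3], [4], [5], [6], [7]
  1-simplices (21): [1,2], [1,3], [1,4], [1,5], [1,6], [1,7], [2,3], [2,4], [2,5], [2,6], [2,7], [3,4], [3,5], [3,6], [3,7], [4,5], [4,6], [4,7], [5,6], [5,7], [6,7]
  2-simplices (14): [1,2,3], [1,2,4], [1,3,5], [1,4,7], [1,5,6], [1,6,7], [2,3,6], [2,4,5], [2,5,7], [2,6,7], [3,4,6], [3,4,7], [3,5,7], [4,5,6]

so the chain groups are C_0 ≅ Z^7, C_1 ≅ Z^21, C_2 ≅ Z^14.

∂_1: C_1 → C_0 maps an edge to its endpoints' difference, ∂[p,q] = q − p. For instance
  ∂[4,6] = [6] − [4].
The resulting 7×21 matrix has rank 6, and its Smith normal form has invariant factors (1,1,1,1,1,1).

The boundary map ∂_2: C_2 → C_1 acts by ∂[p,q,r] = [q,r] − [p,r] + [p,q]. For instance
  ∂[2,6,7] = [6,7] − [2,7] + [2,6],
  ∂[2,4,5] = [4,5] − [2,5] + [2,4].
This gives a 21×14 integer matrix of rank 13; reducing to Smith normal form yields diagonal entries (1,1,1,1,1,1,1,1,1,1,1,1,1).

Computing H_k = (kernel of ∂_k) / (image of ∂_{k+1}):

  H_1: rank ker ∂_1 − rank ∂_2 = (21 − 6) − 13 = 2, and the invariant factors of ∂_2 are all 1, so H_1 ≅ Z^2.

H_1 ≅ Z^2.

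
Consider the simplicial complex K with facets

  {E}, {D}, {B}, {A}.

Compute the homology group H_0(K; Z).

H_0 = Z^4.

Order the vertices as A < B < D < E. Listing each simplex with vertices in this order, K has dimension 0 with simplices:

  0-simplices (4): A, B, D, E

Hence C_0 ≅ Z^4.

Computing H_k = (kernel of ∂_k) / (image of ∂_{k+1}):

  H_0: rank C_0 − rank ∂_1 = 4 − 0 = 4, and there is no ∂_1, so H_0 = Z^4.

(K is a triangulation of a set of 4 points.)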